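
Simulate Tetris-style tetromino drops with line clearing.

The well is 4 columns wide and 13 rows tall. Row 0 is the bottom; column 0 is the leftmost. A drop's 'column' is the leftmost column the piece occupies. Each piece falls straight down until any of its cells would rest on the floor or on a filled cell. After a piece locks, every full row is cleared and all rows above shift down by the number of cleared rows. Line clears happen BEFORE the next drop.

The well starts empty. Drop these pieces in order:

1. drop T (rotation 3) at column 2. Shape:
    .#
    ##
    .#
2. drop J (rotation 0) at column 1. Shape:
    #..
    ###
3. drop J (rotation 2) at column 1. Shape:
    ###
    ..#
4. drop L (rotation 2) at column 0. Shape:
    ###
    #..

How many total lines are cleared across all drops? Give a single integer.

Answer: 1

Derivation:
Drop 1: T rot3 at col 2 lands with bottom-row=0; cleared 0 line(s) (total 0); column heights now [0 0 2 3], max=3
Drop 2: J rot0 at col 1 lands with bottom-row=3; cleared 0 line(s) (total 0); column heights now [0 5 4 4], max=5
Drop 3: J rot2 at col 1 lands with bottom-row=4; cleared 0 line(s) (total 0); column heights now [0 6 6 6], max=6
Drop 4: L rot2 at col 0 lands with bottom-row=5; cleared 1 line(s) (total 1); column heights now [6 6 6 5], max=6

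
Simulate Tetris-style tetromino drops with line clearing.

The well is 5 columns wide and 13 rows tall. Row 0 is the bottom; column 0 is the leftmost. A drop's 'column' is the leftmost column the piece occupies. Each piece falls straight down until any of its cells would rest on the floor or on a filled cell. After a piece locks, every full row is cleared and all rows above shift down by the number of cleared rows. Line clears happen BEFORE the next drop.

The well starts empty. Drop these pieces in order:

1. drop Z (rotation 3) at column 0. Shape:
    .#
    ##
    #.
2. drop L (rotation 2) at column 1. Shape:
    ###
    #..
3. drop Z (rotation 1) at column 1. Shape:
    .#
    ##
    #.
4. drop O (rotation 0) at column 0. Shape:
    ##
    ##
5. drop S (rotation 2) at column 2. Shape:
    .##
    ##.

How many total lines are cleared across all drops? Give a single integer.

Drop 1: Z rot3 at col 0 lands with bottom-row=0; cleared 0 line(s) (total 0); column heights now [2 3 0 0 0], max=3
Drop 2: L rot2 at col 1 lands with bottom-row=3; cleared 0 line(s) (total 0); column heights now [2 5 5 5 0], max=5
Drop 3: Z rot1 at col 1 lands with bottom-row=5; cleared 0 line(s) (total 0); column heights now [2 7 8 5 0], max=8
Drop 4: O rot0 at col 0 lands with bottom-row=7; cleared 0 line(s) (total 0); column heights now [9 9 8 5 0], max=9
Drop 5: S rot2 at col 2 lands with bottom-row=8; cleared 0 line(s) (total 0); column heights now [9 9 9 10 10], max=10

Answer: 0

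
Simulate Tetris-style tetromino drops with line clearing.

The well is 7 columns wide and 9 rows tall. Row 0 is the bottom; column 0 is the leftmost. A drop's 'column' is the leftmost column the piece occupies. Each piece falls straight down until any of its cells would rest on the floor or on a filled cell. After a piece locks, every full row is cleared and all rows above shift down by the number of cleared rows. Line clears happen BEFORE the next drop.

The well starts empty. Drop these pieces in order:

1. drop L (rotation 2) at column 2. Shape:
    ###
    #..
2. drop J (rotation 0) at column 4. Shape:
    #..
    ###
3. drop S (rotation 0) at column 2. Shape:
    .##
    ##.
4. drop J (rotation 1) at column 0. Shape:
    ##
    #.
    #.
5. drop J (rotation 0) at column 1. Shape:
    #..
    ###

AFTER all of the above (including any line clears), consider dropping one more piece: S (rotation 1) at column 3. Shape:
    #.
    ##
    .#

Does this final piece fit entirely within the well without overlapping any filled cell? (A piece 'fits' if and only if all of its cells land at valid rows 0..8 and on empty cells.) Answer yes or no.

Drop 1: L rot2 at col 2 lands with bottom-row=0; cleared 0 line(s) (total 0); column heights now [0 0 2 2 2 0 0], max=2
Drop 2: J rot0 at col 4 lands with bottom-row=2; cleared 0 line(s) (total 0); column heights now [0 0 2 2 4 3 3], max=4
Drop 3: S rot0 at col 2 lands with bottom-row=3; cleared 0 line(s) (total 0); column heights now [0 0 4 5 5 3 3], max=5
Drop 4: J rot1 at col 0 lands with bottom-row=0; cleared 0 line(s) (total 0); column heights now [3 3 4 5 5 3 3], max=5
Drop 5: J rot0 at col 1 lands with bottom-row=5; cleared 0 line(s) (total 0); column heights now [3 7 6 6 5 3 3], max=7
Test piece S rot1 at col 3 (width 2): heights before test = [3 7 6 6 5 3 3]; fits = True

Answer: yes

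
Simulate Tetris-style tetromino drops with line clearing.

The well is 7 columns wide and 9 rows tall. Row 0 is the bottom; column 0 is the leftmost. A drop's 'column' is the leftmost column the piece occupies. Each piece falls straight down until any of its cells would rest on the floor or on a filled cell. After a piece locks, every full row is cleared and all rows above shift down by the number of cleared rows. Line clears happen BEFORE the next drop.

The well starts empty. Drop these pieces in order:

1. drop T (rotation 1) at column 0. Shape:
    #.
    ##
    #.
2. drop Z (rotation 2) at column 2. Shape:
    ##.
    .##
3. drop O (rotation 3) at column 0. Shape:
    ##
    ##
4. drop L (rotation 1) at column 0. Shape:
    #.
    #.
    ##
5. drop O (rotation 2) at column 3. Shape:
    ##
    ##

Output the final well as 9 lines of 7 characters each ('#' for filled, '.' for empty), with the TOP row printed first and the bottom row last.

Drop 1: T rot1 at col 0 lands with bottom-row=0; cleared 0 line(s) (total 0); column heights now [3 2 0 0 0 0 0], max=3
Drop 2: Z rot2 at col 2 lands with bottom-row=0; cleared 0 line(s) (total 0); column heights now [3 2 2 2 1 0 0], max=3
Drop 3: O rot3 at col 0 lands with bottom-row=3; cleared 0 line(s) (total 0); column heights now [5 5 2 2 1 0 0], max=5
Drop 4: L rot1 at col 0 lands with bottom-row=5; cleared 0 line(s) (total 0); column heights now [8 6 2 2 1 0 0], max=8
Drop 5: O rot2 at col 3 lands with bottom-row=2; cleared 0 line(s) (total 0); column heights now [8 6 2 4 4 0 0], max=8

Answer: .......
#......
#......
##.....
##.....
##.##..
#..##..
####...
#..##..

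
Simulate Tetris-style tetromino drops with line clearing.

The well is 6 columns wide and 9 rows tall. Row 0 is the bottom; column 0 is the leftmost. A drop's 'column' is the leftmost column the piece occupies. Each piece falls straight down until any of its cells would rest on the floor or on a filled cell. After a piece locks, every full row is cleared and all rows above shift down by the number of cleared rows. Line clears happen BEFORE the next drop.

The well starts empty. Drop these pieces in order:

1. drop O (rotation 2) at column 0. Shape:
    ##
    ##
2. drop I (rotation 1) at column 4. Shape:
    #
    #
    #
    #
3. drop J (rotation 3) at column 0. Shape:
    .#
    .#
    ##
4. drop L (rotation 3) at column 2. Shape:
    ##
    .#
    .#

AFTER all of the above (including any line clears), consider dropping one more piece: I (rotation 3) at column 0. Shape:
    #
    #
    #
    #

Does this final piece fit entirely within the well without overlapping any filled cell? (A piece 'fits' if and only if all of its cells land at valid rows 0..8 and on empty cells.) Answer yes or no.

Answer: yes

Derivation:
Drop 1: O rot2 at col 0 lands with bottom-row=0; cleared 0 line(s) (total 0); column heights now [2 2 0 0 0 0], max=2
Drop 2: I rot1 at col 4 lands with bottom-row=0; cleared 0 line(s) (total 0); column heights now [2 2 0 0 4 0], max=4
Drop 3: J rot3 at col 0 lands with bottom-row=2; cleared 0 line(s) (total 0); column heights now [3 5 0 0 4 0], max=5
Drop 4: L rot3 at col 2 lands with bottom-row=0; cleared 0 line(s) (total 0); column heights now [3 5 3 3 4 0], max=5
Test piece I rot3 at col 0 (width 1): heights before test = [3 5 3 3 4 0]; fits = True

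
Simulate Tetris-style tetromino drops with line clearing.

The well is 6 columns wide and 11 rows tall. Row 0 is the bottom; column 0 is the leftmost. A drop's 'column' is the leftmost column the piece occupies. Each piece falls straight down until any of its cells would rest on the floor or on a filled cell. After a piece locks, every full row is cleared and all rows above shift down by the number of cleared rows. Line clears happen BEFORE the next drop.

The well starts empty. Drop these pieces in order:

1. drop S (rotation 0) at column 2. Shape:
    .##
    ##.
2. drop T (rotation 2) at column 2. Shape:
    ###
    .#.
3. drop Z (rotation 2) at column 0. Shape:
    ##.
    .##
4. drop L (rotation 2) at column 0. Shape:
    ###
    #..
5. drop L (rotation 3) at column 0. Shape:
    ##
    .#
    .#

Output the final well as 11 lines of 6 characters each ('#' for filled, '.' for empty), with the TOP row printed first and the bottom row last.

Answer: ##....
.#....
.#....
###...
#.....
##....
.##...
..###.
...#..
...##.
..##..

Derivation:
Drop 1: S rot0 at col 2 lands with bottom-row=0; cleared 0 line(s) (total 0); column heights now [0 0 1 2 2 0], max=2
Drop 2: T rot2 at col 2 lands with bottom-row=2; cleared 0 line(s) (total 0); column heights now [0 0 4 4 4 0], max=4
Drop 3: Z rot2 at col 0 lands with bottom-row=4; cleared 0 line(s) (total 0); column heights now [6 6 5 4 4 0], max=6
Drop 4: L rot2 at col 0 lands with bottom-row=6; cleared 0 line(s) (total 0); column heights now [8 8 8 4 4 0], max=8
Drop 5: L rot3 at col 0 lands with bottom-row=8; cleared 0 line(s) (total 0); column heights now [11 11 8 4 4 0], max=11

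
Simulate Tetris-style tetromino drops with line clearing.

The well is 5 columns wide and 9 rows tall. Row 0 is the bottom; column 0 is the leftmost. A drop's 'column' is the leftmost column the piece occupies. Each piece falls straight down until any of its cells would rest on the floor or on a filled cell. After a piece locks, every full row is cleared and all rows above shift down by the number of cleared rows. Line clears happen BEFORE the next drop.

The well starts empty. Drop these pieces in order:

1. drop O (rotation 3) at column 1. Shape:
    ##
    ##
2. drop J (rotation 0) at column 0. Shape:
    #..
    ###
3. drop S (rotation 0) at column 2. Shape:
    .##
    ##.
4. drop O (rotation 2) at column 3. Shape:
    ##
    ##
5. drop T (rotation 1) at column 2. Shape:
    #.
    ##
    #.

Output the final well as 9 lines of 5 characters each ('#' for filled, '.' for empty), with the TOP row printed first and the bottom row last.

Drop 1: O rot3 at col 1 lands with bottom-row=0; cleared 0 line(s) (total 0); column heights now [0 2 2 0 0], max=2
Drop 2: J rot0 at col 0 lands with bottom-row=2; cleared 0 line(s) (total 0); column heights now [4 3 3 0 0], max=4
Drop 3: S rot0 at col 2 lands with bottom-row=3; cleared 0 line(s) (total 0); column heights now [4 3 4 5 5], max=5
Drop 4: O rot2 at col 3 lands with bottom-row=5; cleared 0 line(s) (total 0); column heights now [4 3 4 7 7], max=7
Drop 5: T rot1 at col 2 lands with bottom-row=6; cleared 0 line(s) (total 0); column heights now [4 3 9 8 7], max=9

Answer: ..#..
..##.
..###
...##
...##
#.##.
###..
.##..
.##..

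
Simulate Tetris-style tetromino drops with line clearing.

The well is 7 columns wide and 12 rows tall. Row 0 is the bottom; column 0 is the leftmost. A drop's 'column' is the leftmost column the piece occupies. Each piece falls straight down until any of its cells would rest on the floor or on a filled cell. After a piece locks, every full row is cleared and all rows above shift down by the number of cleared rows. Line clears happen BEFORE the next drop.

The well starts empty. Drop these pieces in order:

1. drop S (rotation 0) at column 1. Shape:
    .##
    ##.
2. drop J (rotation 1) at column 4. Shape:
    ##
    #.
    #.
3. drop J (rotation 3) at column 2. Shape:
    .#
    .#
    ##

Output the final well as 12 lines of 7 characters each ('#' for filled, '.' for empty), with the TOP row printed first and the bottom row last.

Answer: .......
.......
.......
.......
.......
.......
.......
...#...
...#...
..####.
..###..
.##.#..

Derivation:
Drop 1: S rot0 at col 1 lands with bottom-row=0; cleared 0 line(s) (total 0); column heights now [0 1 2 2 0 0 0], max=2
Drop 2: J rot1 at col 4 lands with bottom-row=0; cleared 0 line(s) (total 0); column heights now [0 1 2 2 3 3 0], max=3
Drop 3: J rot3 at col 2 lands with bottom-row=2; cleared 0 line(s) (total 0); column heights now [0 1 3 5 3 3 0], max=5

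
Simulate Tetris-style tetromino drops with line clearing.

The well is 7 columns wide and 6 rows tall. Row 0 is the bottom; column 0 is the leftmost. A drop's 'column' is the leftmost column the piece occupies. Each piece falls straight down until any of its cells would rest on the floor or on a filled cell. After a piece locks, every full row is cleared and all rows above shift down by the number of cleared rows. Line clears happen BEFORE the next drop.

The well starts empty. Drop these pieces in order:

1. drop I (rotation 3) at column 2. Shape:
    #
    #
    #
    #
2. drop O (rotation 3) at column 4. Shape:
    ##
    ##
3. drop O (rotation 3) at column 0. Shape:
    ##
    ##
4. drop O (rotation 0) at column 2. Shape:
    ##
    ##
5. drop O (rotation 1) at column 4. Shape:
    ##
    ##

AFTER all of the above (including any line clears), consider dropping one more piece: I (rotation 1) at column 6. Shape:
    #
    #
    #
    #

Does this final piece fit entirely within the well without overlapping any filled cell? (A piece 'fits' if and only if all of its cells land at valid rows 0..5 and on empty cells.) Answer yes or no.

Answer: yes

Derivation:
Drop 1: I rot3 at col 2 lands with bottom-row=0; cleared 0 line(s) (total 0); column heights now [0 0 4 0 0 0 0], max=4
Drop 2: O rot3 at col 4 lands with bottom-row=0; cleared 0 line(s) (total 0); column heights now [0 0 4 0 2 2 0], max=4
Drop 3: O rot3 at col 0 lands with bottom-row=0; cleared 0 line(s) (total 0); column heights now [2 2 4 0 2 2 0], max=4
Drop 4: O rot0 at col 2 lands with bottom-row=4; cleared 0 line(s) (total 0); column heights now [2 2 6 6 2 2 0], max=6
Drop 5: O rot1 at col 4 lands with bottom-row=2; cleared 0 line(s) (total 0); column heights now [2 2 6 6 4 4 0], max=6
Test piece I rot1 at col 6 (width 1): heights before test = [2 2 6 6 4 4 0]; fits = True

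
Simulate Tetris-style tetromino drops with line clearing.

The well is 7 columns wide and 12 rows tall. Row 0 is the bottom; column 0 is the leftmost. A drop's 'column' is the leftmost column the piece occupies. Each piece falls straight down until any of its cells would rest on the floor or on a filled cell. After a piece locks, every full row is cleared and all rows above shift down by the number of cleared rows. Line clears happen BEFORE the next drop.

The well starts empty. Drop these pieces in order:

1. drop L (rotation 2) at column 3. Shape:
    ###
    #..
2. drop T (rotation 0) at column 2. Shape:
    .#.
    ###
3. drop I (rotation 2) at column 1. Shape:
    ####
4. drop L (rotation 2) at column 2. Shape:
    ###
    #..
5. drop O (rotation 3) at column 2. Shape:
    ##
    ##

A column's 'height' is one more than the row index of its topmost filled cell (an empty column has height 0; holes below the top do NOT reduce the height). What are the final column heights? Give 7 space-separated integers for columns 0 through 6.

Drop 1: L rot2 at col 3 lands with bottom-row=0; cleared 0 line(s) (total 0); column heights now [0 0 0 2 2 2 0], max=2
Drop 2: T rot0 at col 2 lands with bottom-row=2; cleared 0 line(s) (total 0); column heights now [0 0 3 4 3 2 0], max=4
Drop 3: I rot2 at col 1 lands with bottom-row=4; cleared 0 line(s) (total 0); column heights now [0 5 5 5 5 2 0], max=5
Drop 4: L rot2 at col 2 lands with bottom-row=5; cleared 0 line(s) (total 0); column heights now [0 5 7 7 7 2 0], max=7
Drop 5: O rot3 at col 2 lands with bottom-row=7; cleared 0 line(s) (total 0); column heights now [0 5 9 9 7 2 0], max=9

Answer: 0 5 9 9 7 2 0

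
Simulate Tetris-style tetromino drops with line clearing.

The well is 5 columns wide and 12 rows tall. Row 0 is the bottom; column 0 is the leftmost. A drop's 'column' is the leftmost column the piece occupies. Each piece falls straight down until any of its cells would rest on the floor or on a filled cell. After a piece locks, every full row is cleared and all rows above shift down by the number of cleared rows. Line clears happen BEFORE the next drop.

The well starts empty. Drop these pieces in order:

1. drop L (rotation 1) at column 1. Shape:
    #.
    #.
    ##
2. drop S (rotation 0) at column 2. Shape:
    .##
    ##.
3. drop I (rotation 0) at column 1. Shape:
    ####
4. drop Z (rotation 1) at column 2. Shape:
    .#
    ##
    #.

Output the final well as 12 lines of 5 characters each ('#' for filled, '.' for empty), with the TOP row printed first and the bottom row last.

Drop 1: L rot1 at col 1 lands with bottom-row=0; cleared 0 line(s) (total 0); column heights now [0 3 1 0 0], max=3
Drop 2: S rot0 at col 2 lands with bottom-row=1; cleared 0 line(s) (total 0); column heights now [0 3 2 3 3], max=3
Drop 3: I rot0 at col 1 lands with bottom-row=3; cleared 0 line(s) (total 0); column heights now [0 4 4 4 4], max=4
Drop 4: Z rot1 at col 2 lands with bottom-row=4; cleared 0 line(s) (total 0); column heights now [0 4 6 7 4], max=7

Answer: .....
.....
.....
.....
.....
...#.
..##.
..#..
.####
.#.##
.###.
.##..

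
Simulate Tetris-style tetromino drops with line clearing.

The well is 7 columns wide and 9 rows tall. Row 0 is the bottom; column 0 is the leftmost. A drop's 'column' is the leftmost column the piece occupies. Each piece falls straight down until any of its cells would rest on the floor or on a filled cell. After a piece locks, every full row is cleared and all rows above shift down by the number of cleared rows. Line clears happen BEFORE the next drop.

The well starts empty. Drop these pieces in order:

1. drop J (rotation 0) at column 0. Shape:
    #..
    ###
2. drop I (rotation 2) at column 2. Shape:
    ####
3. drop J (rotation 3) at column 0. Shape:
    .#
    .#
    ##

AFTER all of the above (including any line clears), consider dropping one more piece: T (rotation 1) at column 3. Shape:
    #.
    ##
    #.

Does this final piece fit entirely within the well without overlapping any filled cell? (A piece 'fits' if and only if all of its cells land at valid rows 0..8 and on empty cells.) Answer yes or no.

Drop 1: J rot0 at col 0 lands with bottom-row=0; cleared 0 line(s) (total 0); column heights now [2 1 1 0 0 0 0], max=2
Drop 2: I rot2 at col 2 lands with bottom-row=1; cleared 0 line(s) (total 0); column heights now [2 1 2 2 2 2 0], max=2
Drop 3: J rot3 at col 0 lands with bottom-row=2; cleared 0 line(s) (total 0); column heights now [3 5 2 2 2 2 0], max=5
Test piece T rot1 at col 3 (width 2): heights before test = [3 5 2 2 2 2 0]; fits = True

Answer: yes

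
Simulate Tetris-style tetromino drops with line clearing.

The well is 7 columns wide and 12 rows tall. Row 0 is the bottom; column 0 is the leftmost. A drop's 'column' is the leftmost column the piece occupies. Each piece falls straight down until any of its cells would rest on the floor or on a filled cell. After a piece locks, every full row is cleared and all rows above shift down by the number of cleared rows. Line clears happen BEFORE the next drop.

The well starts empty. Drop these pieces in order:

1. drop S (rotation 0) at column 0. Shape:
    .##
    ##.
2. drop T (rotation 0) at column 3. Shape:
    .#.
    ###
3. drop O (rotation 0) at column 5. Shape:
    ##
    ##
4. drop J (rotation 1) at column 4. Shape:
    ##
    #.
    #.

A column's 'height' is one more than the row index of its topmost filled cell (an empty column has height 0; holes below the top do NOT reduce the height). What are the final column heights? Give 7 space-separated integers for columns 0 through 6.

Answer: 1 2 2 1 5 5 3

Derivation:
Drop 1: S rot0 at col 0 lands with bottom-row=0; cleared 0 line(s) (total 0); column heights now [1 2 2 0 0 0 0], max=2
Drop 2: T rot0 at col 3 lands with bottom-row=0; cleared 0 line(s) (total 0); column heights now [1 2 2 1 2 1 0], max=2
Drop 3: O rot0 at col 5 lands with bottom-row=1; cleared 0 line(s) (total 0); column heights now [1 2 2 1 2 3 3], max=3
Drop 4: J rot1 at col 4 lands with bottom-row=2; cleared 0 line(s) (total 0); column heights now [1 2 2 1 5 5 3], max=5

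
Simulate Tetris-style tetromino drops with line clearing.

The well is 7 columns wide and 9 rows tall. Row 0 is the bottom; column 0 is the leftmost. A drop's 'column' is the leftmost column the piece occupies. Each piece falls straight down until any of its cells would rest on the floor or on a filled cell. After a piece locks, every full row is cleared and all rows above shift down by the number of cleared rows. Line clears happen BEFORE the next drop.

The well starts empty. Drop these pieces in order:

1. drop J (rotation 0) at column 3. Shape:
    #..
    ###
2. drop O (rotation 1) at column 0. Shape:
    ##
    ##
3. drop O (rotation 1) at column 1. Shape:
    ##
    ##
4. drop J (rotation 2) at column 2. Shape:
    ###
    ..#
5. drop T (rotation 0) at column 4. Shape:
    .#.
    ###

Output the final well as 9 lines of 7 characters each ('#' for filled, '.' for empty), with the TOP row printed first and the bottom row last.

Drop 1: J rot0 at col 3 lands with bottom-row=0; cleared 0 line(s) (total 0); column heights now [0 0 0 2 1 1 0], max=2
Drop 2: O rot1 at col 0 lands with bottom-row=0; cleared 0 line(s) (total 0); column heights now [2 2 0 2 1 1 0], max=2
Drop 3: O rot1 at col 1 lands with bottom-row=2; cleared 0 line(s) (total 0); column heights now [2 4 4 2 1 1 0], max=4
Drop 4: J rot2 at col 2 lands with bottom-row=3; cleared 0 line(s) (total 0); column heights now [2 4 5 5 5 1 0], max=5
Drop 5: T rot0 at col 4 lands with bottom-row=5; cleared 0 line(s) (total 0); column heights now [2 4 5 5 6 7 6], max=7

Answer: .......
.......
.....#.
....###
..###..
.##.#..
.##....
##.#...
##.###.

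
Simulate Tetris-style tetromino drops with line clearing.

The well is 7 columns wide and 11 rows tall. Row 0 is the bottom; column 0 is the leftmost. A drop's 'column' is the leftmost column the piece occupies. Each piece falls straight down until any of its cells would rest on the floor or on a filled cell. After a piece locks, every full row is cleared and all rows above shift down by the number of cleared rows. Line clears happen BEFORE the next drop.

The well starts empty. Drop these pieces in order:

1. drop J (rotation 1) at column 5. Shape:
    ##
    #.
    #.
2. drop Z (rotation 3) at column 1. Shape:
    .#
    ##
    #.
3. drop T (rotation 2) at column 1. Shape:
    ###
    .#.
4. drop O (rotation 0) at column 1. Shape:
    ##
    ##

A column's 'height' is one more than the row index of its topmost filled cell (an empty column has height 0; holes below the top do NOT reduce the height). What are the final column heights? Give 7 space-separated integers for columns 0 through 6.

Drop 1: J rot1 at col 5 lands with bottom-row=0; cleared 0 line(s) (total 0); column heights now [0 0 0 0 0 3 3], max=3
Drop 2: Z rot3 at col 1 lands with bottom-row=0; cleared 0 line(s) (total 0); column heights now [0 2 3 0 0 3 3], max=3
Drop 3: T rot2 at col 1 lands with bottom-row=3; cleared 0 line(s) (total 0); column heights now [0 5 5 5 0 3 3], max=5
Drop 4: O rot0 at col 1 lands with bottom-row=5; cleared 0 line(s) (total 0); column heights now [0 7 7 5 0 3 3], max=7

Answer: 0 7 7 5 0 3 3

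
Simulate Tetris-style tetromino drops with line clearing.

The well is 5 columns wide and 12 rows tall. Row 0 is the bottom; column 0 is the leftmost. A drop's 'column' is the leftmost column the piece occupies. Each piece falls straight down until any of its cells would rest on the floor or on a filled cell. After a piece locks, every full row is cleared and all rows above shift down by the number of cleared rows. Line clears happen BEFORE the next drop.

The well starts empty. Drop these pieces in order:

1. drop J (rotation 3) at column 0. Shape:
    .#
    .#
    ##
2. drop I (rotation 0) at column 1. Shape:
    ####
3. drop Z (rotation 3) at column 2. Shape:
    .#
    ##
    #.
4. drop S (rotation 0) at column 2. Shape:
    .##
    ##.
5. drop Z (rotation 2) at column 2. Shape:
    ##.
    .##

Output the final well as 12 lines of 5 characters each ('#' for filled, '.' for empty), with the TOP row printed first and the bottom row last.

Drop 1: J rot3 at col 0 lands with bottom-row=0; cleared 0 line(s) (total 0); column heights now [1 3 0 0 0], max=3
Drop 2: I rot0 at col 1 lands with bottom-row=3; cleared 0 line(s) (total 0); column heights now [1 4 4 4 4], max=4
Drop 3: Z rot3 at col 2 lands with bottom-row=4; cleared 0 line(s) (total 0); column heights now [1 4 6 7 4], max=7
Drop 4: S rot0 at col 2 lands with bottom-row=7; cleared 0 line(s) (total 0); column heights now [1 4 8 9 9], max=9
Drop 5: Z rot2 at col 2 lands with bottom-row=9; cleared 0 line(s) (total 0); column heights now [1 4 11 11 10], max=11

Answer: .....
..##.
...##
...##
..##.
...#.
..##.
..#..
.####
.#...
.#...
##...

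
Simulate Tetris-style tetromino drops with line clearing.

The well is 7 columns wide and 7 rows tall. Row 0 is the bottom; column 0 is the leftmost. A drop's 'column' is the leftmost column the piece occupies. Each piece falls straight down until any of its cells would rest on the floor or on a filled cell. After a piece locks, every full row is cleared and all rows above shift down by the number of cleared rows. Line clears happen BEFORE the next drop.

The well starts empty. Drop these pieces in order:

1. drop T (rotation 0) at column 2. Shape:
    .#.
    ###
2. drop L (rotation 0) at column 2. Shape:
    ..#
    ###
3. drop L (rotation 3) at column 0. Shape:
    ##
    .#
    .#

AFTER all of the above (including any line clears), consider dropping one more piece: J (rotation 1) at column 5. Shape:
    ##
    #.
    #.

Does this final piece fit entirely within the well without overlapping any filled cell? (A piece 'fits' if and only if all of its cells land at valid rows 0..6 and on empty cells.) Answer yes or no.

Drop 1: T rot0 at col 2 lands with bottom-row=0; cleared 0 line(s) (total 0); column heights now [0 0 1 2 1 0 0], max=2
Drop 2: L rot0 at col 2 lands with bottom-row=2; cleared 0 line(s) (total 0); column heights now [0 0 3 3 4 0 0], max=4
Drop 3: L rot3 at col 0 lands with bottom-row=0; cleared 0 line(s) (total 0); column heights now [3 3 3 3 4 0 0], max=4
Test piece J rot1 at col 5 (width 2): heights before test = [3 3 3 3 4 0 0]; fits = True

Answer: yes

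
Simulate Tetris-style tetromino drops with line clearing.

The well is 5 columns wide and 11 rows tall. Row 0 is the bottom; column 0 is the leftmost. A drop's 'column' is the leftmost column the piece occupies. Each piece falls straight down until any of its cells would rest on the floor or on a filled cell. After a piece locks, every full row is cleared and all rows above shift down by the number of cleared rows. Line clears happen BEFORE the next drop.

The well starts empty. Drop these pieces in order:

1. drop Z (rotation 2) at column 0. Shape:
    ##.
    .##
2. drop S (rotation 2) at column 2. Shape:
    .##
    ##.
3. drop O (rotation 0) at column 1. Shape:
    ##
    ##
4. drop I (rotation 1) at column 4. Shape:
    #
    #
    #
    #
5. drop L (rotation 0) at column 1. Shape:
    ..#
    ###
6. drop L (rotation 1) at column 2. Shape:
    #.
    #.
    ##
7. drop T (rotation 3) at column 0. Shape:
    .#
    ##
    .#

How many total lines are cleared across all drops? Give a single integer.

Answer: 1

Derivation:
Drop 1: Z rot2 at col 0 lands with bottom-row=0; cleared 0 line(s) (total 0); column heights now [2 2 1 0 0], max=2
Drop 2: S rot2 at col 2 lands with bottom-row=1; cleared 0 line(s) (total 0); column heights now [2 2 2 3 3], max=3
Drop 3: O rot0 at col 1 lands with bottom-row=2; cleared 0 line(s) (total 0); column heights now [2 4 4 3 3], max=4
Drop 4: I rot1 at col 4 lands with bottom-row=3; cleared 0 line(s) (total 0); column heights now [2 4 4 3 7], max=7
Drop 5: L rot0 at col 1 lands with bottom-row=4; cleared 0 line(s) (total 0); column heights now [2 5 5 6 7], max=7
Drop 6: L rot1 at col 2 lands with bottom-row=6; cleared 0 line(s) (total 0); column heights now [2 5 9 7 7], max=9
Drop 7: T rot3 at col 0 lands with bottom-row=5; cleared 1 line(s) (total 1); column heights now [2 7 8 6 6], max=8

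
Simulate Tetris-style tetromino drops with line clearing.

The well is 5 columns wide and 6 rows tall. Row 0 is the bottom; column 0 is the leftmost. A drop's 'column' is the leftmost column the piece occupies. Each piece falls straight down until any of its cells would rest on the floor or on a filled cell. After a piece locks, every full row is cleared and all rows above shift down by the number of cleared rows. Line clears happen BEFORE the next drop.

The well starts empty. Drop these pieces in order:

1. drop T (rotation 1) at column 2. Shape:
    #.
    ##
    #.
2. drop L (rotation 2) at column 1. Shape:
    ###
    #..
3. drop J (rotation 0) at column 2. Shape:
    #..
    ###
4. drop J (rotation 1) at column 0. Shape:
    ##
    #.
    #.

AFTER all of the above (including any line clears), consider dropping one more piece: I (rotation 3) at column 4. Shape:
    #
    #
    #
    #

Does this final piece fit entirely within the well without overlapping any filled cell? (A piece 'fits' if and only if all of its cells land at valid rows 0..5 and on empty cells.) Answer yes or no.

Drop 1: T rot1 at col 2 lands with bottom-row=0; cleared 0 line(s) (total 0); column heights now [0 0 3 2 0], max=3
Drop 2: L rot2 at col 1 lands with bottom-row=2; cleared 0 line(s) (total 0); column heights now [0 4 4 4 0], max=4
Drop 3: J rot0 at col 2 lands with bottom-row=4; cleared 0 line(s) (total 0); column heights now [0 4 6 5 5], max=6
Drop 4: J rot1 at col 0 lands with bottom-row=2; cleared 1 line(s) (total 1); column heights now [4 4 5 4 0], max=5
Test piece I rot3 at col 4 (width 1): heights before test = [4 4 5 4 0]; fits = True

Answer: yes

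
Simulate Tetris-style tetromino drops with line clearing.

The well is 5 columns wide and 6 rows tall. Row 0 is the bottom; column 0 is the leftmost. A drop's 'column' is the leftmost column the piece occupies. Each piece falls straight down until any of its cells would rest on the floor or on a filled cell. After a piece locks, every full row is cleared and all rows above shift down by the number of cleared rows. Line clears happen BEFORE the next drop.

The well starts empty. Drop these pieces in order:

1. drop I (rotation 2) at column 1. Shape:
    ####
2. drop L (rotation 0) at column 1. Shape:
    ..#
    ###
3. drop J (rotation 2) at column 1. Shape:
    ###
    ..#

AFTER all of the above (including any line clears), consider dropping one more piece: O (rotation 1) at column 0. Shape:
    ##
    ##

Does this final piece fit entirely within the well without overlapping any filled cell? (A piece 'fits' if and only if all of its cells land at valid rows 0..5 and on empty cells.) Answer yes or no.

Drop 1: I rot2 at col 1 lands with bottom-row=0; cleared 0 line(s) (total 0); column heights now [0 1 1 1 1], max=1
Drop 2: L rot0 at col 1 lands with bottom-row=1; cleared 0 line(s) (total 0); column heights now [0 2 2 3 1], max=3
Drop 3: J rot2 at col 1 lands with bottom-row=3; cleared 0 line(s) (total 0); column heights now [0 5 5 5 1], max=5
Test piece O rot1 at col 0 (width 2): heights before test = [0 5 5 5 1]; fits = False

Answer: no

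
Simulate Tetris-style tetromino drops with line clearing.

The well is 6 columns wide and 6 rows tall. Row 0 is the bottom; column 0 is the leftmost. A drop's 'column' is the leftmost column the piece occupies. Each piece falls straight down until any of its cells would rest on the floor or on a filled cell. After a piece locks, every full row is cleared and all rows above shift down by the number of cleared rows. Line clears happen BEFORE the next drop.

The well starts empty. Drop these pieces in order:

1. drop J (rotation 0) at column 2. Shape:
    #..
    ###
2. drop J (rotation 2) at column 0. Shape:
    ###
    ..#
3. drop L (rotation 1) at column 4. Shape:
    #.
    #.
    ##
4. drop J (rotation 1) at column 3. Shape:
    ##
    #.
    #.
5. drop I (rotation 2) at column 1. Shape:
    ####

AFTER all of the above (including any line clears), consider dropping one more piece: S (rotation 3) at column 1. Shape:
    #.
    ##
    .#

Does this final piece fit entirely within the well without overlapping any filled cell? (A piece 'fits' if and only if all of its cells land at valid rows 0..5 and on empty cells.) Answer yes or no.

Drop 1: J rot0 at col 2 lands with bottom-row=0; cleared 0 line(s) (total 0); column heights now [0 0 2 1 1 0], max=2
Drop 2: J rot2 at col 0 lands with bottom-row=2; cleared 0 line(s) (total 0); column heights now [4 4 4 1 1 0], max=4
Drop 3: L rot1 at col 4 lands with bottom-row=1; cleared 0 line(s) (total 0); column heights now [4 4 4 1 4 2], max=4
Drop 4: J rot1 at col 3 lands with bottom-row=2; cleared 0 line(s) (total 0); column heights now [4 4 4 5 5 2], max=5
Drop 5: I rot2 at col 1 lands with bottom-row=5; cleared 0 line(s) (total 0); column heights now [4 6 6 6 6 2], max=6
Test piece S rot3 at col 1 (width 2): heights before test = [4 6 6 6 6 2]; fits = False

Answer: no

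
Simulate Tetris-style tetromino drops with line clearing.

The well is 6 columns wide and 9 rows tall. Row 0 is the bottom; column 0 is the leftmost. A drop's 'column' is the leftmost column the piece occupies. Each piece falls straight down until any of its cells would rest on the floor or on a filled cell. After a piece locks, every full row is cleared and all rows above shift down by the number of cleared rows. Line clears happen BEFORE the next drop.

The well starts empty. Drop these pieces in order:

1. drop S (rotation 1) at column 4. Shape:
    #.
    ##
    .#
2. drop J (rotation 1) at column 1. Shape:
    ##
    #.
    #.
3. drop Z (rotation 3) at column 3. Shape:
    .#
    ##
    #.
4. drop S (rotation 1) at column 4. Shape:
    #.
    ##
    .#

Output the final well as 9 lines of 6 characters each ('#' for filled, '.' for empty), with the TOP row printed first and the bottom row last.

Answer: ......
......
....#.
....##
....##
...##.
.####.
.#..##
.#...#

Derivation:
Drop 1: S rot1 at col 4 lands with bottom-row=0; cleared 0 line(s) (total 0); column heights now [0 0 0 0 3 2], max=3
Drop 2: J rot1 at col 1 lands with bottom-row=0; cleared 0 line(s) (total 0); column heights now [0 3 3 0 3 2], max=3
Drop 3: Z rot3 at col 3 lands with bottom-row=2; cleared 0 line(s) (total 0); column heights now [0 3 3 4 5 2], max=5
Drop 4: S rot1 at col 4 lands with bottom-row=4; cleared 0 line(s) (total 0); column heights now [0 3 3 4 7 6], max=7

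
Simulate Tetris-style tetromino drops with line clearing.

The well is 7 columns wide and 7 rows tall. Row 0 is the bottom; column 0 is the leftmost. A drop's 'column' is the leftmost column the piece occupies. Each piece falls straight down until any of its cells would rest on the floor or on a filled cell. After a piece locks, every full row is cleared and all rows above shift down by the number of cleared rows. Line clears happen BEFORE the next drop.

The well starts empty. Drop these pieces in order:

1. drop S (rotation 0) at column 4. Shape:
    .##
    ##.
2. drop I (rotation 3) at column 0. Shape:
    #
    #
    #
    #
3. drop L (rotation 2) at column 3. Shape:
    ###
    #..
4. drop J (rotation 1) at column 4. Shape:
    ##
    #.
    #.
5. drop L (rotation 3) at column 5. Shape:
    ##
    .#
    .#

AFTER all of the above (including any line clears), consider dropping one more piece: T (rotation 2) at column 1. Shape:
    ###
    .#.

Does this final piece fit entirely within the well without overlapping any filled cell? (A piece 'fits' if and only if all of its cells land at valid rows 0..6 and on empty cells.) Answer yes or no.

Answer: yes

Derivation:
Drop 1: S rot0 at col 4 lands with bottom-row=0; cleared 0 line(s) (total 0); column heights now [0 0 0 0 1 2 2], max=2
Drop 2: I rot3 at col 0 lands with bottom-row=0; cleared 0 line(s) (total 0); column heights now [4 0 0 0 1 2 2], max=4
Drop 3: L rot2 at col 3 lands with bottom-row=1; cleared 0 line(s) (total 0); column heights now [4 0 0 3 3 3 2], max=4
Drop 4: J rot1 at col 4 lands with bottom-row=3; cleared 0 line(s) (total 0); column heights now [4 0 0 3 6 6 2], max=6
Drop 5: L rot3 at col 5 lands with bottom-row=4; cleared 0 line(s) (total 0); column heights now [4 0 0 3 6 7 7], max=7
Test piece T rot2 at col 1 (width 3): heights before test = [4 0 0 3 6 7 7]; fits = True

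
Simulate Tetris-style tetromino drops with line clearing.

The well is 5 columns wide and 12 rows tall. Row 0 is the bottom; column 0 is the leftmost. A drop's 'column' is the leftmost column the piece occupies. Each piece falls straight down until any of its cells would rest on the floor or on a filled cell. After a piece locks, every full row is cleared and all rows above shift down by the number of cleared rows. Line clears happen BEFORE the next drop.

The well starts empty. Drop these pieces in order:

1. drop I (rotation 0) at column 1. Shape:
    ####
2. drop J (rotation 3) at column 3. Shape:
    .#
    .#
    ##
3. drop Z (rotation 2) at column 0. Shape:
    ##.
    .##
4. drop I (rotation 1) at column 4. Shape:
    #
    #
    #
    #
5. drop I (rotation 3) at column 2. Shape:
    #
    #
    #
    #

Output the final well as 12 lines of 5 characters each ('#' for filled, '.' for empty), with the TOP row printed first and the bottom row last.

Drop 1: I rot0 at col 1 lands with bottom-row=0; cleared 0 line(s) (total 0); column heights now [0 1 1 1 1], max=1
Drop 2: J rot3 at col 3 lands with bottom-row=1; cleared 0 line(s) (total 0); column heights now [0 1 1 2 4], max=4
Drop 3: Z rot2 at col 0 lands with bottom-row=1; cleared 0 line(s) (total 0); column heights now [3 3 2 2 4], max=4
Drop 4: I rot1 at col 4 lands with bottom-row=4; cleared 0 line(s) (total 0); column heights now [3 3 2 2 8], max=8
Drop 5: I rot3 at col 2 lands with bottom-row=2; cleared 0 line(s) (total 0); column heights now [3 3 6 2 8], max=8

Answer: .....
.....
.....
.....
....#
....#
..#.#
..#.#
..#.#
###.#
.####
.####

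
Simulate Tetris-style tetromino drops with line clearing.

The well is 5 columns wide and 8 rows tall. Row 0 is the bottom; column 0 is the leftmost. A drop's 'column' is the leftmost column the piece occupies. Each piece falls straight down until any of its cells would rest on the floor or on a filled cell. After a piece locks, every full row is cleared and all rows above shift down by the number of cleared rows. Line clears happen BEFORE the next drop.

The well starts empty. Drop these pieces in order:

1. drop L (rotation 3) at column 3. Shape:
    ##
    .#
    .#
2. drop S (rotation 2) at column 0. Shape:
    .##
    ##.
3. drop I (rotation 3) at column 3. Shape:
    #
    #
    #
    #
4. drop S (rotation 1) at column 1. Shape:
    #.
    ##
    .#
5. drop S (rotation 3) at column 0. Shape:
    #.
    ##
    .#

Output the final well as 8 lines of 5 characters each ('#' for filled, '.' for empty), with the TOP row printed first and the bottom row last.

Answer: #....
##.#.
.#.#.
.#.#.
.###.
..###
.##.#
##..#

Derivation:
Drop 1: L rot3 at col 3 lands with bottom-row=0; cleared 0 line(s) (total 0); column heights now [0 0 0 3 3], max=3
Drop 2: S rot2 at col 0 lands with bottom-row=0; cleared 0 line(s) (total 0); column heights now [1 2 2 3 3], max=3
Drop 3: I rot3 at col 3 lands with bottom-row=3; cleared 0 line(s) (total 0); column heights now [1 2 2 7 3], max=7
Drop 4: S rot1 at col 1 lands with bottom-row=2; cleared 0 line(s) (total 0); column heights now [1 5 4 7 3], max=7
Drop 5: S rot3 at col 0 lands with bottom-row=5; cleared 0 line(s) (total 0); column heights now [8 7 4 7 3], max=8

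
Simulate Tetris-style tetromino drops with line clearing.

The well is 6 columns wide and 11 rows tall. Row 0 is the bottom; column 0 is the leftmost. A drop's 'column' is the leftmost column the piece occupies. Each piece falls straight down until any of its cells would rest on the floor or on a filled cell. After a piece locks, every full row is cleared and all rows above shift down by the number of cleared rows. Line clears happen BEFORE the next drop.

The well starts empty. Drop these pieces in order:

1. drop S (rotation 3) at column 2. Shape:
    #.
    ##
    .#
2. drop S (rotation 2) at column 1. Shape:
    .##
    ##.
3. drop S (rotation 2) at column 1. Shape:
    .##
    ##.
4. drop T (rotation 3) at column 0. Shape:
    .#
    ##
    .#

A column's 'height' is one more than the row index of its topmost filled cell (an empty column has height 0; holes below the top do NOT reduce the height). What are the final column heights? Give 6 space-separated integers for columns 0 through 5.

Answer: 8 9 7 7 0 0

Derivation:
Drop 1: S rot3 at col 2 lands with bottom-row=0; cleared 0 line(s) (total 0); column heights now [0 0 3 2 0 0], max=3
Drop 2: S rot2 at col 1 lands with bottom-row=3; cleared 0 line(s) (total 0); column heights now [0 4 5 5 0 0], max=5
Drop 3: S rot2 at col 1 lands with bottom-row=5; cleared 0 line(s) (total 0); column heights now [0 6 7 7 0 0], max=7
Drop 4: T rot3 at col 0 lands with bottom-row=6; cleared 0 line(s) (total 0); column heights now [8 9 7 7 0 0], max=9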